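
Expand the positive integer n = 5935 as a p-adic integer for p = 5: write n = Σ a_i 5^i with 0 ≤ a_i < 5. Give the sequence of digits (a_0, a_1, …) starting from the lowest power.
(a_0, a_1, …) = (0, 2, 2, 2, 4, 1)

Repeated division by 5 gives the digits low-to-high: 5935 = 2·5^1 + 2·5^2 + 2·5^3 + 4·5^4 + 1·5^5. Digit sequence: (0, 2, 2, 2, 4, 1).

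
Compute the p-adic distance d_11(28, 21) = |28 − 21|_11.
d_11(28, 21) = 1

Step 1 — x − y = 28 − 21 = 7. Step 2 — v_11(7) = 0 (factor: 7 = (11^0 · 7); the sign does not affect v_p). Step 3 — |x − y|_11 = 11^{0} = 1.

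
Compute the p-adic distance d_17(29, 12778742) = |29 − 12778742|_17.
d_17(29, 12778742) = 1/1419857

Step 1 — x − y = 29 − 12778742 = -12778713. Step 2 — v_17(-12778713) = 5 (factor: -12778713 = −(17^5 · 9); the sign does not affect v_p). Step 3 — |x − y|_17 = 17^{-5} = 1/1419857.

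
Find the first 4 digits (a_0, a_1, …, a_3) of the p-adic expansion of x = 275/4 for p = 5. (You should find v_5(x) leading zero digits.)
(a_0, …, a_3) = (0, 0, 4, 1)

v_5(275/4) = 2, so a_0 = ... = a_1 = 0. Factor out: x = 5^2 · u with u = 11/4 a unit in ℤ_5. Expand u iteratively via a_{v+i} = u_i mod 5, u_{i+1} = (u_i − a_{v+i})/5:
  u_0 = 11/4;  a_2 = 4;  u_1 = (u_0 − 4)/5 = -1/4
  u_1 = -1/4;  a_3 = 1;  u_2 = (u_1 − 1)/5 = -1/4
Digits: (0, 0, 4, 1).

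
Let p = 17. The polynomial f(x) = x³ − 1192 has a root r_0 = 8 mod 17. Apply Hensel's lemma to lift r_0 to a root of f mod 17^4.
r_3 = 1589 (mod 83521)

Hensel: r_{i+1} = r_i − f(r_i)/f′(r_i) mod 17^{i+2}, where f′(x) = 3x². Iterate:
  r_0 = 8 (mod 17)
  r_1 = 144 (mod 289)
  r_2 = 1589 (mod 4913)
  r_3 = 1589 (mod 83521)
Final: r = 1589 with f(r) ≡ 0 mod 17^4.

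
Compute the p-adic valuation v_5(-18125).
v_5(-18125) = 4

v_5(n) is the largest exponent k such that 5^k divides n. Factor out: -18125 = -5^4 · 29. (Sign doesn't affect v_p.) So v_5(-18125) = 4.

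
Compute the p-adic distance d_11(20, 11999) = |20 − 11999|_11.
d_11(20, 11999) = 1/1331

Step 1 — x − y = 20 − 11999 = -11979. Step 2 — v_11(-11979) = 3 (factor: -11979 = −(11^3 · 9); the sign does not affect v_p). Step 3 — |x − y|_11 = 11^{-3} = 1/1331.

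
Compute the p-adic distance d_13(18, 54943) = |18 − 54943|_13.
d_13(18, 54943) = 1/2197

Step 1 — x − y = 18 − 54943 = -54925. Step 2 — v_13(-54925) = 3 (factor: -54925 = −(13^3 · 25); the sign does not affect v_p). Step 3 — |x − y|_13 = 13^{-3} = 1/2197.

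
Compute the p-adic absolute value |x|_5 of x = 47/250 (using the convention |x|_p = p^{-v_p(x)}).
|47/250|_5 = 125

Step 1 — compute v_5(x) by factoring powers of 5 out of the numerator and denominator: v_5(47/250) = -3. Step 2 — apply |x|_p = p^{-v_p(x)} = 5^{3} = 125.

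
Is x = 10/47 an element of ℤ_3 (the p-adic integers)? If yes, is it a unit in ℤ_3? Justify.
x ∈ ℤ_3^× (unit); v_3(x) = 0

ℤ_3 = {x ∈ ℚ_3 : v_3(x) ≥ 0} and ℤ_3^× = {x ∈ ℤ_3 : v_3(x) = 0}. Here v_3(10/47) = v_3(num) − v_3(den) = 0; compare against these criteria.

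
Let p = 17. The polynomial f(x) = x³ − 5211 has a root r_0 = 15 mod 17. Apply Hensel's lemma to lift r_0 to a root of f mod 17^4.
r_3 = 12017 (mod 83521)

Hensel: r_{i+1} = r_i − f(r_i)/f′(r_i) mod 17^{i+2}, where f′(x) = 3x². Iterate:
  r_0 = 15 (mod 17)
  r_1 = 168 (mod 289)
  r_2 = 2191 (mod 4913)
  r_3 = 12017 (mod 83521)
Final: r = 12017 with f(r) ≡ 0 mod 17^4.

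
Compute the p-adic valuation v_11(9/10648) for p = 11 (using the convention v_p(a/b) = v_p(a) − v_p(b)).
v_11(9/10648) = -3

Factor powers of 11 from the numerator and denominator of the reduced fraction: 9 = 11^0 · 9 and 10648 = 11^3 · 8. Apply v_p(a/b) = v_p(a) − v_p(b): v_11(9/10648) = 0 − 3 = -3.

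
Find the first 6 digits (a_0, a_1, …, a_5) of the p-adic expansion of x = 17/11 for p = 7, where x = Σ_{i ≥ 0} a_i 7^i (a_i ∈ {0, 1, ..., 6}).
(a_0, …, a_5) = (6, 0, 5, 5, 3, 2)

v_7(17/11) = 0 (numerator and denominator both coprime to 7), so x ∈ ℤ_7^×. Compute digits iteratively via a_i = x_i mod 7, x_{i+1} = (x_i − a_i)/7, with x_0 = x:
  x_0 = 17/11;  a_0 = 6;  x_1 = (x_0 − 6)/7 = -7/11
  x_1 = -7/11;  a_1 = 0;  x_2 = (x_1 − 0)/7 = -1/11
  x_2 = -1/11;  a_2 = 5;  x_3 = (x_2 − 5)/7 = -8/11
  x_3 = -8/11;  a_3 = 5;  x_4 = (x_3 − 5)/7 = -9/11
  x_4 = -9/11;  a_4 = 3;  x_5 = (x_4 − 3)/7 = -6/11
  x_5 = -6/11;  a_5 = 2;  x_6 = (x_5 − 2)/7 = -4/11
Digits: (6, 0, 5, 5, 3, 2).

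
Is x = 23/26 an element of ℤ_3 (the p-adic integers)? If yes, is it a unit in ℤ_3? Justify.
x ∈ ℤ_3^× (unit); v_3(x) = 0

ℤ_3 = {x ∈ ℚ_3 : v_3(x) ≥ 0} and ℤ_3^× = {x ∈ ℤ_3 : v_3(x) = 0}. Here v_3(23/26) = v_3(num) − v_3(den) = 0; compare against these criteria.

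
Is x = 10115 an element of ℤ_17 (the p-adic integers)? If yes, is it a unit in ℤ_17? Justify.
x ∈ ℤ_17 but not a unit; v_17(x) = 2 > 0

ℤ_17 = {x ∈ ℚ_17 : v_17(x) ≥ 0} and ℤ_17^× = {x ∈ ℤ_17 : v_17(x) = 0}. Here v_17(10115) = v_17(num) − v_17(den) = 2; compare against these criteria.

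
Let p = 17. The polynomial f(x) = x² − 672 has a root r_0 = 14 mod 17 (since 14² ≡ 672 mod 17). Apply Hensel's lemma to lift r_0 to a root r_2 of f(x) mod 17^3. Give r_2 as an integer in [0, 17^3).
r_2 = 898 (mod 4913)

Hensel's recurrence: r_{i+1} = r_i − f(r_i)·(f′(r_i))^{-1} mod 17^{i+2}, with f′(x) = 2x. Iterate:
  r_0 = 14 (mod 17)
  r_1 = 31 (mod 289)
  r_2 = 898 (mod 4913)
Final: r_2 = 898, and one checks f(r_2) ≡ 0 mod 17^3.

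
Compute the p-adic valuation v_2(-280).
v_2(-280) = 3

v_2(n) is the largest exponent k such that 2^k divides n. Factor out: -280 = -2^3 · 35. (Sign doesn't affect v_p.) So v_2(-280) = 3.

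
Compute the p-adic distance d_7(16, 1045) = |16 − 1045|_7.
d_7(16, 1045) = 1/343

Step 1 — x − y = 16 − 1045 = -1029. Step 2 — v_7(-1029) = 3 (factor: -1029 = −(7^3 · 3); the sign does not affect v_p). Step 3 — |x − y|_7 = 7^{-3} = 1/343.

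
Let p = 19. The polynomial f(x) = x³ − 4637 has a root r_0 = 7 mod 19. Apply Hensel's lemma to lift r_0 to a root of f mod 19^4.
r_3 = 71998 (mod 130321)

Hensel: r_{i+1} = r_i − f(r_i)/f′(r_i) mod 19^{i+2}, where f′(x) = 3x². Iterate:
  r_0 = 7 (mod 19)
  r_1 = 159 (mod 361)
  r_2 = 3408 (mod 6859)
  r_3 = 71998 (mod 130321)
Final: r = 71998 with f(r) ≡ 0 mod 19^4.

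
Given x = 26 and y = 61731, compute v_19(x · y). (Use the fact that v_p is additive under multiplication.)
v_19(1605006) = 3

v_p(x) = 0 (factor: 26 = 19^0 · 26); v_p(y) = 3 (factor: 61731 = 19^3 · 9). Additivity: v_p(xy) = v_p(x) + v_p(y) = 0 + 3 = 3. (Direct check: xy = 1605006 = 19^3 · (234).)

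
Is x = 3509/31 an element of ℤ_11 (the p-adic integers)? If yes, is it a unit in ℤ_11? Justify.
x ∈ ℤ_11 but not a unit; v_11(x) = 2 > 0

ℤ_11 = {x ∈ ℚ_11 : v_11(x) ≥ 0} and ℤ_11^× = {x ∈ ℤ_11 : v_11(x) = 0}. Here v_11(3509/31) = v_11(num) − v_11(den) = 2; compare against these criteria.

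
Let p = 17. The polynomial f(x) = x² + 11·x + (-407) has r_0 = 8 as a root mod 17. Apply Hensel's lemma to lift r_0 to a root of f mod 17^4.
r_3 = 77919 (mod 83521)

Hensel: r_{i+1} = r_i − f(r_i)·(f′(r_i))^{-1} mod 17^{i+2}, f′(x) = 2x + 11. Iterate:
  r_0 = 8 (mod 17)
  r_1 = 178 (mod 289)
  r_2 = 4224 (mod 4913)
  r_3 = 77919 (mod 83521)
Final: r = 77919 satisfies f(r) ≡ 0 mod 17^4.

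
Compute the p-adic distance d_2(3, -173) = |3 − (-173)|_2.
d_2(3, -173) = 1/16

Step 1 — x − y = 3 − (-173) = 176. Step 2 — v_2(176) = 4 (factor: 176 = (2^4 · 11); the sign does not affect v_p). Step 3 — |x − y|_2 = 2^{-4} = 1/16.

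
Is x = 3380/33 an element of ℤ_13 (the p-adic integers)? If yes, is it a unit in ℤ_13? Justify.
x ∈ ℤ_13 but not a unit; v_13(x) = 2 > 0

ℤ_13 = {x ∈ ℚ_13 : v_13(x) ≥ 0} and ℤ_13^× = {x ∈ ℤ_13 : v_13(x) = 0}. Here v_13(3380/33) = v_13(num) − v_13(den) = 2; compare against these criteria.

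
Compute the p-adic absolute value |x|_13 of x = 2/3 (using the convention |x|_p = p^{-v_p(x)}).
|2/3|_13 = 1

Step 1 — compute v_13(x) by factoring powers of 13 out of the numerator and denominator: v_13(2/3) = 0. Step 2 — apply |x|_p = p^{-v_p(x)} = 13^{0} = 1.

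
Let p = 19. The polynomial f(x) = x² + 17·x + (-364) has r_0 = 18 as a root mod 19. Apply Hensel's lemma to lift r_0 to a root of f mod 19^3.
r_2 = 1709 (mod 6859)

Hensel: r_{i+1} = r_i − f(r_i)·(f′(r_i))^{-1} mod 19^{i+2}, f′(x) = 2x + 17. Iterate:
  r_0 = 18 (mod 19)
  r_1 = 265 (mod 361)
  r_2 = 1709 (mod 6859)
Final: r = 1709 satisfies f(r) ≡ 0 mod 19^3.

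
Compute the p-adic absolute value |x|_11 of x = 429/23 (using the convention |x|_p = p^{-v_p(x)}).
|429/23|_11 = 1/11

Step 1 — compute v_11(x) by factoring powers of 11 out of the numerator and denominator: v_11(429/23) = 1. Step 2 — apply |x|_p = p^{-v_p(x)} = 11^{-1} = 1/11.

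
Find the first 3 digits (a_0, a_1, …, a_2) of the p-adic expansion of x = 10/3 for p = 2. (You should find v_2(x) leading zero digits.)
(a_0, …, a_2) = (0, 1, 1)

v_2(10/3) = 1, so a_0 = ... = a_0 = 0. Factor out: x = 2^1 · u with u = 5/3 a unit in ℤ_2. Expand u iteratively via a_{v+i} = u_i mod 2, u_{i+1} = (u_i − a_{v+i})/2:
  u_0 = 5/3;  a_1 = 1;  u_1 = (u_0 − 1)/2 = 1/3
  u_1 = 1/3;  a_2 = 1;  u_2 = (u_1 − 1)/2 = -1/3
Digits: (0, 1, 1).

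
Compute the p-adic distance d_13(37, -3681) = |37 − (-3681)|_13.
d_13(37, -3681) = 1/169

Step 1 — x − y = 37 − (-3681) = 3718. Step 2 — v_13(3718) = 2 (factor: 3718 = (13^2 · 22); the sign does not affect v_p). Step 3 — |x − y|_13 = 13^{-2} = 1/169.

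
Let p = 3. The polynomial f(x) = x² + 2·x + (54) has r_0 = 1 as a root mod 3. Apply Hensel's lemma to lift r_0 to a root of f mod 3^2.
r_1 = 7 (mod 9)

Hensel: r_{i+1} = r_i − f(r_i)·(f′(r_i))^{-1} mod 3^{i+2}, f′(x) = 2x + 2. Iterate:
  r_0 = 1 (mod 3)
  r_1 = 7 (mod 9)
Final: r = 7 satisfies f(r) ≡ 0 mod 3^2.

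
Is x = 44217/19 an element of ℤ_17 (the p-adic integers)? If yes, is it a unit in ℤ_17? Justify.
x ∈ ℤ_17 but not a unit; v_17(x) = 3 > 0

ℤ_17 = {x ∈ ℚ_17 : v_17(x) ≥ 0} and ℤ_17^× = {x ∈ ℤ_17 : v_17(x) = 0}. Here v_17(44217/19) = v_17(num) − v_17(den) = 3; compare against these criteria.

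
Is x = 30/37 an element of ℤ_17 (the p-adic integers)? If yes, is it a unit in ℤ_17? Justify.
x ∈ ℤ_17^× (unit); v_17(x) = 0

ℤ_17 = {x ∈ ℚ_17 : v_17(x) ≥ 0} and ℤ_17^× = {x ∈ ℤ_17 : v_17(x) = 0}. Here v_17(30/37) = v_17(num) − v_17(den) = 0; compare against these criteria.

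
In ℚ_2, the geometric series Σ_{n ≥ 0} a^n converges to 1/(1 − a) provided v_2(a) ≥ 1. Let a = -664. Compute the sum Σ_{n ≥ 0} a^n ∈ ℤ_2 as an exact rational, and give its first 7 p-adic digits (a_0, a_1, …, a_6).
Σ a^n = 1/(1 − a) = 1/665;  first 7 digits = (1, 0, 0, 1, 0, 1, 0)

v_2(a) = 3 ≥ 1, so the series converges in ℤ_2 to 1/(1 − a) = 1/(1 − (-664)) = 1/665. Expand this rational in ℤ_2: compute digits iteratively via d_i = x_i mod 2, x_{i+1} = (x_i − d_i)/2. The first 7 digits are (1, 0, 0, 1, 0, 1, 0).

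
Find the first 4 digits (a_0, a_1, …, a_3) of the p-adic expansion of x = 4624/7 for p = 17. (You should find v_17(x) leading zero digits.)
(a_0, …, a_3) = (0, 0, 12, 14)

v_17(4624/7) = 2, so a_0 = ... = a_1 = 0. Factor out: x = 17^2 · u with u = 16/7 a unit in ℤ_17. Expand u iteratively via a_{v+i} = u_i mod 17, u_{i+1} = (u_i − a_{v+i})/17:
  u_0 = 16/7;  a_2 = 12;  u_1 = (u_0 − 12)/17 = -4/7
  u_1 = -4/7;  a_3 = 14;  u_2 = (u_1 − 14)/17 = -6/7
Digits: (0, 0, 12, 14).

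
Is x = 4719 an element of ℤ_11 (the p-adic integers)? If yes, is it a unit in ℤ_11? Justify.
x ∈ ℤ_11 but not a unit; v_11(x) = 2 > 0

ℤ_11 = {x ∈ ℚ_11 : v_11(x) ≥ 0} and ℤ_11^× = {x ∈ ℤ_11 : v_11(x) = 0}. Here v_11(4719) = v_11(num) − v_11(den) = 2; compare against these criteria.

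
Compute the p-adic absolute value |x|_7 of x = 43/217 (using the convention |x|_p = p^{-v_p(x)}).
|43/217|_7 = 7

Step 1 — compute v_7(x) by factoring powers of 7 out of the numerator and denominator: v_7(43/217) = -1. Step 2 — apply |x|_p = p^{-v_p(x)} = 7^{1} = 7.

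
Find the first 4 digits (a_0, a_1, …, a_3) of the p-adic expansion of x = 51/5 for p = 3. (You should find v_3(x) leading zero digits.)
(a_0, …, a_3) = (0, 1, 2, 2)

v_3(51/5) = 1, so a_0 = ... = a_0 = 0. Factor out: x = 3^1 · u with u = 17/5 a unit in ℤ_3. Expand u iteratively via a_{v+i} = u_i mod 3, u_{i+1} = (u_i − a_{v+i})/3:
  u_0 = 17/5;  a_1 = 1;  u_1 = (u_0 − 1)/3 = 4/5
  u_1 = 4/5;  a_2 = 2;  u_2 = (u_1 − 2)/3 = -2/5
  u_2 = -2/5;  a_3 = 2;  u_3 = (u_2 − 2)/3 = -4/5
Digits: (0, 1, 2, 2).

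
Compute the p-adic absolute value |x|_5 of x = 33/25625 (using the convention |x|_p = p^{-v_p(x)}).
|33/25625|_5 = 625

Step 1 — compute v_5(x) by factoring powers of 5 out of the numerator and denominator: v_5(33/25625) = -4. Step 2 — apply |x|_p = p^{-v_p(x)} = 5^{4} = 625.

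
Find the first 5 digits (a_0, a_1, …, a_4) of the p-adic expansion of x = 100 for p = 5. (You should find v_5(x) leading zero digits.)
(a_0, …, a_4) = (0, 0, 4, 0, 0)

v_5(100) = 2, so a_0 = ... = a_1 = 0. Factor out: x = 5^2 · u with u = 4 a unit in ℤ_5. Expand u iteratively via a_{v+i} = u_i mod 5, u_{i+1} = (u_i − a_{v+i})/5:
  u_0 = 4;  a_2 = 4;  u_1 = (u_0 − 4)/5 = 0
  u_1 = 0;  a_3 = 0;  u_2 = (u_1 − 0)/5 = 0
  u_2 = 0;  a_4 = 0;  u_3 = (u_2 − 0)/5 = 0
Digits: (0, 0, 4, 0, 0).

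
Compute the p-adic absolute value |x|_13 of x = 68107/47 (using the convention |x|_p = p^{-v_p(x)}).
|68107/47|_13 = 1/2197

Step 1 — compute v_13(x) by factoring powers of 13 out of the numerator and denominator: v_13(68107/47) = 3. Step 2 — apply |x|_p = p^{-v_p(x)} = 13^{-3} = 1/2197.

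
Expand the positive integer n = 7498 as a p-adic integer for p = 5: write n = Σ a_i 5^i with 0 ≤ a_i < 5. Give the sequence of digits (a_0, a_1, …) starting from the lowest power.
(a_0, a_1, …) = (3, 4, 4, 4, 1, 2)

Repeated division by 5 gives the digits low-to-high: 7498 = 3 + 4·5^1 + 4·5^2 + 4·5^3 + 1·5^4 + 2·5^5. Digit sequence: (3, 4, 4, 4, 1, 2).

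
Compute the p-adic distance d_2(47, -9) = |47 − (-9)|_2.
d_2(47, -9) = 1/8

Step 1 — x − y = 47 − (-9) = 56. Step 2 — v_2(56) = 3 (factor: 56 = (2^3 · 7); the sign does not affect v_p). Step 3 — |x − y|_2 = 2^{-3} = 1/8.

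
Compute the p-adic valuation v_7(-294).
v_7(-294) = 2

v_7(n) is the largest exponent k such that 7^k divides n. Factor out: -294 = -7^2 · 6. (Sign doesn't affect v_p.) So v_7(-294) = 2.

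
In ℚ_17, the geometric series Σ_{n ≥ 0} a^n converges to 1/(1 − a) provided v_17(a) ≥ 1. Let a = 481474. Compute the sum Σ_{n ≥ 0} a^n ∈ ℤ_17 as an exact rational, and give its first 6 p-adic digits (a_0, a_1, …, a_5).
Σ a^n = 1/(1 − a) = -1/481473;  first 6 digits = (1, 0, 0, 13, 5, 0)

v_17(a) = 3 ≥ 1, so the series converges in ℤ_17 to 1/(1 − a) = 1/(1 − 481474) = -1/481473. Expand this rational in ℤ_17: compute digits iteratively via d_i = x_i mod 17, x_{i+1} = (x_i − d_i)/17. The first 6 digits are (1, 0, 0, 13, 5, 0).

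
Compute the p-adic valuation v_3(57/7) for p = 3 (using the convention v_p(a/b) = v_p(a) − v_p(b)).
v_3(57/7) = 1

Factor powers of 3 from the numerator and denominator of the reduced fraction: 57 = 3^1 · 19 and 7 = 3^0 · 7. Apply v_p(a/b) = v_p(a) − v_p(b): v_3(57/7) = 1 − 0 = 1.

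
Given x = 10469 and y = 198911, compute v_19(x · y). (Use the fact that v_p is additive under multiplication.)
v_19(2082399259) = 5

v_p(x) = 2 (factor: 10469 = 19^2 · 29); v_p(y) = 3 (factor: 198911 = 19^3 · 29). Additivity: v_p(xy) = v_p(x) + v_p(y) = 2 + 3 = 5. (Direct check: xy = 2082399259 = 19^5 · (841).)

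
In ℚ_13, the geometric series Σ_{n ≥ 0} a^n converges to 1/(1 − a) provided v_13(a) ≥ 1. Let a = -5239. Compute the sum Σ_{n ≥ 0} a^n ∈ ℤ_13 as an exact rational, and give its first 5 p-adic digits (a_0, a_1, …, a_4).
Σ a^n = 1/(1 − a) = 1/5240;  first 5 digits = (1, 0, 8, 10, 11)

v_13(a) = 2 ≥ 1, so the series converges in ℤ_13 to 1/(1 − a) = 1/(1 − (-5239)) = 1/5240. Expand this rational in ℤ_13: compute digits iteratively via d_i = x_i mod 13, x_{i+1} = (x_i − d_i)/13. The first 5 digits are (1, 0, 8, 10, 11).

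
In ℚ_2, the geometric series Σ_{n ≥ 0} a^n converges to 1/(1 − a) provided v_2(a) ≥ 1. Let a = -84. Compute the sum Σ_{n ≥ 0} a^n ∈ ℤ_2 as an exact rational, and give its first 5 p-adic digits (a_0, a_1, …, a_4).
Σ a^n = 1/(1 − a) = 1/85;  first 5 digits = (1, 0, 1, 1, 1)

v_2(a) = 2 ≥ 1, so the series converges in ℤ_2 to 1/(1 − a) = 1/(1 − (-84)) = 1/85. Expand this rational in ℤ_2: compute digits iteratively via d_i = x_i mod 2, x_{i+1} = (x_i − d_i)/2. The first 5 digits are (1, 0, 1, 1, 1).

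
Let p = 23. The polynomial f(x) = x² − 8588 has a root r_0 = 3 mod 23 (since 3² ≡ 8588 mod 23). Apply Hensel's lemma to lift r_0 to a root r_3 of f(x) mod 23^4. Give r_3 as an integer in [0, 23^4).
r_3 = 16862 (mod 279841)

Hensel's recurrence: r_{i+1} = r_i − f(r_i)·(f′(r_i))^{-1} mod 23^{i+2}, with f′(x) = 2x. Iterate:
  r_0 = 3 (mod 23)
  r_1 = 463 (mod 529)
  r_2 = 4695 (mod 12167)
  r_3 = 16862 (mod 279841)
Final: r_3 = 16862, and one checks f(r_3) ≡ 0 mod 23^4.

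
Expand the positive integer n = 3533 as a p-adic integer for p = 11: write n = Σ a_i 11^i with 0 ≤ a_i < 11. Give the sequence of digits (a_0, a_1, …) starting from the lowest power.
(a_0, a_1, …) = (2, 2, 7, 2)

Repeated division by 11 gives the digits low-to-high: 3533 = 2 + 2·11^1 + 7·11^2 + 2·11^3. Digit sequence: (2, 2, 7, 2).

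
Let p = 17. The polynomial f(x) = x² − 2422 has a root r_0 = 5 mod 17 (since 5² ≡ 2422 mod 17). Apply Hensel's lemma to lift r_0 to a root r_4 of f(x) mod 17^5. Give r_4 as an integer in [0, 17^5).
r_4 = 157085 (mod 1419857)

Hensel's recurrence: r_{i+1} = r_i − f(r_i)·(f′(r_i))^{-1} mod 17^{i+2}, with f′(x) = 2x. Iterate:
  r_0 = 5 (mod 17)
  r_1 = 158 (mod 289)
  r_2 = 4782 (mod 4913)
  r_3 = 73564 (mod 83521)
  r_4 = 157085 (mod 1419857)
Final: r_4 = 157085, and one checks f(r_4) ≡ 0 mod 17^5.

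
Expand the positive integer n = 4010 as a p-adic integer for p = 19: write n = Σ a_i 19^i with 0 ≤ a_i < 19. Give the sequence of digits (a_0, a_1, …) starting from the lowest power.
(a_0, a_1, …) = (1, 2, 11)

Repeated division by 19 gives the digits low-to-high: 4010 = 1 + 2·19^1 + 11·19^2. Digit sequence: (1, 2, 11).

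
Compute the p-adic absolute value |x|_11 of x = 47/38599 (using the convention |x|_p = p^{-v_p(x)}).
|47/38599|_11 = 1331

Step 1 — compute v_11(x) by factoring powers of 11 out of the numerator and denominator: v_11(47/38599) = -3. Step 2 — apply |x|_p = p^{-v_p(x)} = 11^{3} = 1331.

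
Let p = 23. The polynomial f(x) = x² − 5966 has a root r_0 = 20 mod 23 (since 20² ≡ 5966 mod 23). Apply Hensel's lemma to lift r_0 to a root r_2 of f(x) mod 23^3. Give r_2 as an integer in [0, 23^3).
r_2 = 3148 (mod 12167)

Hensel's recurrence: r_{i+1} = r_i − f(r_i)·(f′(r_i))^{-1} mod 23^{i+2}, with f′(x) = 2x. Iterate:
  r_0 = 20 (mod 23)
  r_1 = 503 (mod 529)
  r_2 = 3148 (mod 12167)
Final: r_2 = 3148, and one checks f(r_2) ≡ 0 mod 23^3.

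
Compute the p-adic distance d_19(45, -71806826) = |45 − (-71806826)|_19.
d_19(45, -71806826) = 1/2476099

Step 1 — x − y = 45 − (-71806826) = 71806871. Step 2 — v_19(71806871) = 5 (factor: 71806871 = (19^5 · 29); the sign does not affect v_p). Step 3 — |x − y|_19 = 19^{-5} = 1/2476099.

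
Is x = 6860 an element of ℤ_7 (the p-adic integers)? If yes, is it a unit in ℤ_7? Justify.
x ∈ ℤ_7 but not a unit; v_7(x) = 3 > 0

ℤ_7 = {x ∈ ℚ_7 : v_7(x) ≥ 0} and ℤ_7^× = {x ∈ ℤ_7 : v_7(x) = 0}. Here v_7(6860) = v_7(num) − v_7(den) = 3; compare against these criteria.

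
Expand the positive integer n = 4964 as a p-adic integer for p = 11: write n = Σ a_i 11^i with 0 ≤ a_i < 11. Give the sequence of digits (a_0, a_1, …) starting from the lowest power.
(a_0, a_1, …) = (3, 0, 8, 3)

Repeated division by 11 gives the digits low-to-high: 4964 = 3 + 8·11^2 + 3·11^3. Digit sequence: (3, 0, 8, 3).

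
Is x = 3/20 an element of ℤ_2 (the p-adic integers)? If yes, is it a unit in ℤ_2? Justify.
x ∉ ℤ_2 (v_2(x) = -2 < 0)

ℤ_2 = {x ∈ ℚ_2 : v_2(x) ≥ 0} and ℤ_2^× = {x ∈ ℤ_2 : v_2(x) = 0}. Here v_2(3/20) = v_2(num) − v_2(den) = -2; compare against these criteria.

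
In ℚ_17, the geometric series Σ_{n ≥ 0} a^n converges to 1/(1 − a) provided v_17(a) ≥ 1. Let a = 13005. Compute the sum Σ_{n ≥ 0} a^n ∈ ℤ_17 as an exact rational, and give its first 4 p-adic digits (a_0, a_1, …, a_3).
Σ a^n = 1/(1 − a) = -1/13004;  first 4 digits = (1, 0, 11, 2)

v_17(a) = 2 ≥ 1, so the series converges in ℤ_17 to 1/(1 − a) = 1/(1 − 13005) = -1/13004. Expand this rational in ℤ_17: compute digits iteratively via d_i = x_i mod 17, x_{i+1} = (x_i − d_i)/17. The first 4 digits are (1, 0, 11, 2).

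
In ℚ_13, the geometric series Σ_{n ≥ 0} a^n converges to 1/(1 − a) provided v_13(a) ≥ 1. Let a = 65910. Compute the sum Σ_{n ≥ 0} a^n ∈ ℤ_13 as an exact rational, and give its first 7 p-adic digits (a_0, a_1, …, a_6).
Σ a^n = 1/(1 − a) = -1/65909;  first 7 digits = (1, 0, 0, 4, 2, 0, 3)

v_13(a) = 3 ≥ 1, so the series converges in ℤ_13 to 1/(1 − a) = 1/(1 − 65910) = -1/65909. Expand this rational in ℤ_13: compute digits iteratively via d_i = x_i mod 13, x_{i+1} = (x_i − d_i)/13. The first 7 digits are (1, 0, 0, 4, 2, 0, 3).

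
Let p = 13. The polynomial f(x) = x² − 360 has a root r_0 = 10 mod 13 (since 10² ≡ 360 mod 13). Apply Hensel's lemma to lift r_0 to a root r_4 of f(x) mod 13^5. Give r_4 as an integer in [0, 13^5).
r_4 = 344614 (mod 371293)

Hensel's recurrence: r_{i+1} = r_i − f(r_i)·(f′(r_i))^{-1} mod 13^{i+2}, with f′(x) = 2x. Iterate:
  r_0 = 10 (mod 13)
  r_1 = 23 (mod 169)
  r_2 = 1882 (mod 2197)
  r_3 = 1882 (mod 28561)
  r_4 = 344614 (mod 371293)
Final: r_4 = 344614, and one checks f(r_4) ≡ 0 mod 13^5.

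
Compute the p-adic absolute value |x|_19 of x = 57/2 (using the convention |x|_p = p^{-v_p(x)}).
|57/2|_19 = 1/19

Step 1 — compute v_19(x) by factoring powers of 19 out of the numerator and denominator: v_19(57/2) = 1. Step 2 — apply |x|_p = p^{-v_p(x)} = 19^{-1} = 1/19.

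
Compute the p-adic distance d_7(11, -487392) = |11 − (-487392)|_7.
d_7(11, -487392) = 1/16807

Step 1 — x − y = 11 − (-487392) = 487403. Step 2 — v_7(487403) = 5 (factor: 487403 = (7^5 · 29); the sign does not affect v_p). Step 3 — |x − y|_7 = 7^{-5} = 1/16807.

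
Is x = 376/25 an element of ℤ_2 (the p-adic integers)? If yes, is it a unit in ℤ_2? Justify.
x ∈ ℤ_2 but not a unit; v_2(x) = 3 > 0

ℤ_2 = {x ∈ ℚ_2 : v_2(x) ≥ 0} and ℤ_2^× = {x ∈ ℤ_2 : v_2(x) = 0}. Here v_2(376/25) = v_2(num) − v_2(den) = 3; compare against these criteria.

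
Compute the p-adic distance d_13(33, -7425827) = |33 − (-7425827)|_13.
d_13(33, -7425827) = 1/371293

Step 1 — x − y = 33 − (-7425827) = 7425860. Step 2 — v_13(7425860) = 5 (factor: 7425860 = (13^5 · 20); the sign does not affect v_p). Step 3 — |x − y|_13 = 13^{-5} = 1/371293.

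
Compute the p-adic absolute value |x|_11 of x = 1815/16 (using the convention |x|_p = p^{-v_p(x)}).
|1815/16|_11 = 1/121

Step 1 — compute v_11(x) by factoring powers of 11 out of the numerator and denominator: v_11(1815/16) = 2. Step 2 — apply |x|_p = p^{-v_p(x)} = 11^{-2} = 1/121.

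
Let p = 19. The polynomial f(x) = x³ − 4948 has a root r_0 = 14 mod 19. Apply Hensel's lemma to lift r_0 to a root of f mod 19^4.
r_3 = 104666 (mod 130321)

Hensel: r_{i+1} = r_i − f(r_i)/f′(r_i) mod 19^{i+2}, where f′(x) = 3x². Iterate:
  r_0 = 14 (mod 19)
  r_1 = 337 (mod 361)
  r_2 = 1781 (mod 6859)
  r_3 = 104666 (mod 130321)
Final: r = 104666 with f(r) ≡ 0 mod 19^4.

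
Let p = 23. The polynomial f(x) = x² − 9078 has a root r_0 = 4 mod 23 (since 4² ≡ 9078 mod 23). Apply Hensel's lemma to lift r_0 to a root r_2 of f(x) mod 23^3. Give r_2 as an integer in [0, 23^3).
r_2 = 3385 (mod 12167)

Hensel's recurrence: r_{i+1} = r_i − f(r_i)·(f′(r_i))^{-1} mod 23^{i+2}, with f′(x) = 2x. Iterate:
  r_0 = 4 (mod 23)
  r_1 = 211 (mod 529)
  r_2 = 3385 (mod 12167)
Final: r_2 = 3385, and one checks f(r_2) ≡ 0 mod 23^3.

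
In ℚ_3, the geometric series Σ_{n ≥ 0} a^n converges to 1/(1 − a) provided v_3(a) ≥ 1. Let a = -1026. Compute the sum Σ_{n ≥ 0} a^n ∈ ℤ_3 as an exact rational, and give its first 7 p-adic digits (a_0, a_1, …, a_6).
Σ a^n = 1/(1 − a) = 1/1027;  first 7 digits = (1, 0, 0, 1, 2, 1, 2)

v_3(a) = 3 ≥ 1, so the series converges in ℤ_3 to 1/(1 − a) = 1/(1 − (-1026)) = 1/1027. Expand this rational in ℤ_3: compute digits iteratively via d_i = x_i mod 3, x_{i+1} = (x_i − d_i)/3. The first 7 digits are (1, 0, 0, 1, 2, 1, 2).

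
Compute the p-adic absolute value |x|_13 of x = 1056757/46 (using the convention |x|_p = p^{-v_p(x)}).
|1056757/46|_13 = 1/28561

Step 1 — compute v_13(x) by factoring powers of 13 out of the numerator and denominator: v_13(1056757/46) = 4. Step 2 — apply |x|_p = p^{-v_p(x)} = 13^{-4} = 1/28561.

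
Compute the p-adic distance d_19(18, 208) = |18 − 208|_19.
d_19(18, 208) = 1/19

Step 1 — x − y = 18 − 208 = -190. Step 2 — v_19(-190) = 1 (factor: -190 = −(19^1 · 10); the sign does not affect v_p). Step 3 — |x − y|_19 = 19^{-1} = 1/19.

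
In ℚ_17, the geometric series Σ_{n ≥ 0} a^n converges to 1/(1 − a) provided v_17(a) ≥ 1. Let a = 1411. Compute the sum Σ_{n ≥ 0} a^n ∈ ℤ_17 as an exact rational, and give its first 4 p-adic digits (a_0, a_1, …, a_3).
Σ a^n = 1/(1 − a) = -1/1410;  first 4 digits = (1, 15, 8, 6)

v_17(a) = 1 ≥ 1, so the series converges in ℤ_17 to 1/(1 − a) = 1/(1 − 1411) = -1/1410. Expand this rational in ℤ_17: compute digits iteratively via d_i = x_i mod 17, x_{i+1} = (x_i − d_i)/17. The first 4 digits are (1, 15, 8, 6).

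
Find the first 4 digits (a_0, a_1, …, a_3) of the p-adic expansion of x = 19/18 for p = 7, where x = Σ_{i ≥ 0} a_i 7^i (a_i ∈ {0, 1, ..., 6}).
(a_0, …, a_3) = (3, 4, 6, 1)

v_7(19/18) = 0 (numerator and denominator both coprime to 7), so x ∈ ℤ_7^×. Compute digits iteratively via a_i = x_i mod 7, x_{i+1} = (x_i − a_i)/7, with x_0 = x:
  x_0 = 19/18;  a_0 = 3;  x_1 = (x_0 − 3)/7 = -5/18
  x_1 = -5/18;  a_1 = 4;  x_2 = (x_1 − 4)/7 = -11/18
  x_2 = -11/18;  a_2 = 6;  x_3 = (x_2 − 6)/7 = -17/18
  x_3 = -17/18;  a_3 = 1;  x_4 = (x_3 − 1)/7 = -5/18
Digits: (3, 4, 6, 1).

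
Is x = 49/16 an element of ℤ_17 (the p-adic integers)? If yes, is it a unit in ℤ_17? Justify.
x ∈ ℤ_17^× (unit); v_17(x) = 0

ℤ_17 = {x ∈ ℚ_17 : v_17(x) ≥ 0} and ℤ_17^× = {x ∈ ℤ_17 : v_17(x) = 0}. Here v_17(49/16) = v_17(num) − v_17(den) = 0; compare against these criteria.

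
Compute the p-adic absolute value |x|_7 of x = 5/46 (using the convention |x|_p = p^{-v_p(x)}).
|5/46|_7 = 1

Step 1 — compute v_7(x) by factoring powers of 7 out of the numerator and denominator: v_7(5/46) = 0. Step 2 — apply |x|_p = p^{-v_p(x)} = 7^{0} = 1.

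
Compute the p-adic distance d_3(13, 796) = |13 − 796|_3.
d_3(13, 796) = 1/27

Step 1 — x − y = 13 − 796 = -783. Step 2 — v_3(-783) = 3 (factor: -783 = −(3^3 · 29); the sign does not affect v_p). Step 3 — |x − y|_3 = 3^{-3} = 1/27.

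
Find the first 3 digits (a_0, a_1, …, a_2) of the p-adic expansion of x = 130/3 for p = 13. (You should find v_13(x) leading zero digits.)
(a_0, …, a_2) = (0, 12, 8)

v_13(130/3) = 1, so a_0 = ... = a_0 = 0. Factor out: x = 13^1 · u with u = 10/3 a unit in ℤ_13. Expand u iteratively via a_{v+i} = u_i mod 13, u_{i+1} = (u_i − a_{v+i})/13:
  u_0 = 10/3;  a_1 = 12;  u_1 = (u_0 − 12)/13 = -2/3
  u_1 = -2/3;  a_2 = 8;  u_2 = (u_1 − 8)/13 = -2/3
Digits: (0, 12, 8).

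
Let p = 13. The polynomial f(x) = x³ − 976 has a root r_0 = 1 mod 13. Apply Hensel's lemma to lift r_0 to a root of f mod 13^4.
r_3 = 24324 (mod 28561)

Hensel: r_{i+1} = r_i − f(r_i)/f′(r_i) mod 13^{i+2}, where f′(x) = 3x². Iterate:
  r_0 = 1 (mod 13)
  r_1 = 157 (mod 169)
  r_2 = 157 (mod 2197)
  r_3 = 24324 (mod 28561)
Final: r = 24324 with f(r) ≡ 0 mod 13^4.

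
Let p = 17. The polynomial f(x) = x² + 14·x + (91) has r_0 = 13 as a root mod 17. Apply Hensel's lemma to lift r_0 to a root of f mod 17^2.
r_1 = 132 (mod 289)

Hensel: r_{i+1} = r_i − f(r_i)·(f′(r_i))^{-1} mod 17^{i+2}, f′(x) = 2x + 14. Iterate:
  r_0 = 13 (mod 17)
  r_1 = 132 (mod 289)
Final: r = 132 satisfies f(r) ≡ 0 mod 17^2.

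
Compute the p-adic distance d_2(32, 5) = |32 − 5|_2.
d_2(32, 5) = 1

Step 1 — x − y = 32 − 5 = 27. Step 2 — v_2(27) = 0 (factor: 27 = (2^0 · 27); the sign does not affect v_p). Step 3 — |x − y|_2 = 2^{0} = 1.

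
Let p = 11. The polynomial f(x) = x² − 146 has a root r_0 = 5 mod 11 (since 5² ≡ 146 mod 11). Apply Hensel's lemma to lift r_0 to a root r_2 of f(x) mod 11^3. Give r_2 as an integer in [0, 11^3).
r_2 = 1215 (mod 1331)

Hensel's recurrence: r_{i+1} = r_i − f(r_i)·(f′(r_i))^{-1} mod 11^{i+2}, with f′(x) = 2x. Iterate:
  r_0 = 5 (mod 11)
  r_1 = 5 (mod 121)
  r_2 = 1215 (mod 1331)
Final: r_2 = 1215, and one checks f(r_2) ≡ 0 mod 11^3.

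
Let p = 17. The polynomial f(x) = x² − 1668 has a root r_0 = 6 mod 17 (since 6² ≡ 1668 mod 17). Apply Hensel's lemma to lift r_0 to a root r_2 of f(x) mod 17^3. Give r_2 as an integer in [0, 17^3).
r_2 = 1876 (mod 4913)

Hensel's recurrence: r_{i+1} = r_i − f(r_i)·(f′(r_i))^{-1} mod 17^{i+2}, with f′(x) = 2x. Iterate:
  r_0 = 6 (mod 17)
  r_1 = 142 (mod 289)
  r_2 = 1876 (mod 4913)
Final: r_2 = 1876, and one checks f(r_2) ≡ 0 mod 17^3.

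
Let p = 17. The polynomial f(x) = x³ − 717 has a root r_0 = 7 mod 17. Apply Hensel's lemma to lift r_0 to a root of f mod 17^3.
r_2 = 3220 (mod 4913)

Hensel: r_{i+1} = r_i − f(r_i)/f′(r_i) mod 17^{i+2}, where f′(x) = 3x². Iterate:
  r_0 = 7 (mod 17)
  r_1 = 41 (mod 289)
  r_2 = 3220 (mod 4913)
Final: r = 3220 with f(r) ≡ 0 mod 17^3.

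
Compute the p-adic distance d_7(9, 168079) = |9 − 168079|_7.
d_7(9, 168079) = 1/16807

Step 1 — x − y = 9 − 168079 = -168070. Step 2 — v_7(-168070) = 5 (factor: -168070 = −(7^5 · 10); the sign does not affect v_p). Step 3 — |x − y|_7 = 7^{-5} = 1/16807.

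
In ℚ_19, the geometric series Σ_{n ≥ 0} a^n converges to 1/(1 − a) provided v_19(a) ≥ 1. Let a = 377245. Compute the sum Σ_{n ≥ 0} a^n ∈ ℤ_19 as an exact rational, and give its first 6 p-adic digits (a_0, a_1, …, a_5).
Σ a^n = 1/(1 − a) = -1/377244;  first 6 digits = (1, 0, 0, 17, 2, 0)

v_19(a) = 3 ≥ 1, so the series converges in ℤ_19 to 1/(1 − a) = 1/(1 − 377245) = -1/377244. Expand this rational in ℤ_19: compute digits iteratively via d_i = x_i mod 19, x_{i+1} = (x_i − d_i)/19. The first 6 digits are (1, 0, 0, 17, 2, 0).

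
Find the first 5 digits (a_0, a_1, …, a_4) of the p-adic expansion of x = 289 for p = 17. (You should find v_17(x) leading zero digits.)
(a_0, …, a_4) = (0, 0, 1, 0, 0)

v_17(289) = 2, so a_0 = ... = a_1 = 0. Factor out: x = 17^2 · u with u = 1 a unit in ℤ_17. Expand u iteratively via a_{v+i} = u_i mod 17, u_{i+1} = (u_i − a_{v+i})/17:
  u_0 = 1;  a_2 = 1;  u_1 = (u_0 − 1)/17 = 0
  u_1 = 0;  a_3 = 0;  u_2 = (u_1 − 0)/17 = 0
  u_2 = 0;  a_4 = 0;  u_3 = (u_2 − 0)/17 = 0
Digits: (0, 0, 1, 0, 0).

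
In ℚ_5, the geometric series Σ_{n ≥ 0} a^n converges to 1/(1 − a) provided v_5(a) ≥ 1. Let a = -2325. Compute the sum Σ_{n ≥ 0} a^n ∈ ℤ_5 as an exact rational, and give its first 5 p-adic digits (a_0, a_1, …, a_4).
Σ a^n = 1/(1 − a) = 1/2326;  first 5 digits = (1, 0, 2, 1, 0)

v_5(a) = 2 ≥ 1, so the series converges in ℤ_5 to 1/(1 − a) = 1/(1 − (-2325)) = 1/2326. Expand this rational in ℤ_5: compute digits iteratively via d_i = x_i mod 5, x_{i+1} = (x_i − d_i)/5. The first 5 digits are (1, 0, 2, 1, 0).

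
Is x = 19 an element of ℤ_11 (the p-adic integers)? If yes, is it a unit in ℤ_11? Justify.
x ∈ ℤ_11^× (unit); v_11(x) = 0

ℤ_11 = {x ∈ ℚ_11 : v_11(x) ≥ 0} and ℤ_11^× = {x ∈ ℤ_11 : v_11(x) = 0}. Here v_11(19) = v_11(num) − v_11(den) = 0; compare against these criteria.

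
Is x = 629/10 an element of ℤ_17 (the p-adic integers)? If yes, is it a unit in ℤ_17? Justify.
x ∈ ℤ_17 but not a unit; v_17(x) = 1 > 0

ℤ_17 = {x ∈ ℚ_17 : v_17(x) ≥ 0} and ℤ_17^× = {x ∈ ℤ_17 : v_17(x) = 0}. Here v_17(629/10) = v_17(num) − v_17(den) = 1; compare against these criteria.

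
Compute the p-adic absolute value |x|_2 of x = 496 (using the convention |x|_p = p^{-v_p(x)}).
|496|_2 = 1/16

Step 1 — compute v_2(x) by factoring powers of 2 out of the numerator and denominator: v_2(496) = 4. Step 2 — apply |x|_p = p^{-v_p(x)} = 2^{-4} = 1/16.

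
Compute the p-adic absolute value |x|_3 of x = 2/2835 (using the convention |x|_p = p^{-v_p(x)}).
|2/2835|_3 = 81

Step 1 — compute v_3(x) by factoring powers of 3 out of the numerator and denominator: v_3(2/2835) = -4. Step 2 — apply |x|_p = p^{-v_p(x)} = 3^{4} = 81.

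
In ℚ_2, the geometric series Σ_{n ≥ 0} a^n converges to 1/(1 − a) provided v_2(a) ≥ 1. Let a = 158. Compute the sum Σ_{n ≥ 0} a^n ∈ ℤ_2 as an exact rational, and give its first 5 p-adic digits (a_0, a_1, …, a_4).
Σ a^n = 1/(1 − a) = -1/157;  first 5 digits = (1, 1, 0, 1, 0)

v_2(a) = 1 ≥ 1, so the series converges in ℤ_2 to 1/(1 − a) = 1/(1 − 158) = -1/157. Expand this rational in ℤ_2: compute digits iteratively via d_i = x_i mod 2, x_{i+1} = (x_i − d_i)/2. The first 5 digits are (1, 1, 0, 1, 0).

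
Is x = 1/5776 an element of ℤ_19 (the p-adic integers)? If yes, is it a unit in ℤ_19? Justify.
x ∉ ℤ_19 (v_19(x) = -2 < 0)

ℤ_19 = {x ∈ ℚ_19 : v_19(x) ≥ 0} and ℤ_19^× = {x ∈ ℤ_19 : v_19(x) = 0}. Here v_19(1/5776) = v_19(num) − v_19(den) = -2; compare against these criteria.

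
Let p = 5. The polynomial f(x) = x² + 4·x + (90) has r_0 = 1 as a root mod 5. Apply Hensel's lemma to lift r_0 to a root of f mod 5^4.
r_3 = 231 (mod 625)

Hensel: r_{i+1} = r_i − f(r_i)·(f′(r_i))^{-1} mod 5^{i+2}, f′(x) = 2x + 4. Iterate:
  r_0 = 1 (mod 5)
  r_1 = 6 (mod 25)
  r_2 = 106 (mod 125)
  r_3 = 231 (mod 625)
Final: r = 231 satisfies f(r) ≡ 0 mod 5^4.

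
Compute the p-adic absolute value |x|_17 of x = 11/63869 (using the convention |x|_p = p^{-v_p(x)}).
|11/63869|_17 = 4913

Step 1 — compute v_17(x) by factoring powers of 17 out of the numerator and denominator: v_17(11/63869) = -3. Step 2 — apply |x|_p = p^{-v_p(x)} = 17^{3} = 4913.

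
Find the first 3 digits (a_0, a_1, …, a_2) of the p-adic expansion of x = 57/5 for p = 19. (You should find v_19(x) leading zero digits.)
(a_0, …, a_2) = (0, 12, 7)

v_19(57/5) = 1, so a_0 = ... = a_0 = 0. Factor out: x = 19^1 · u with u = 3/5 a unit in ℤ_19. Expand u iteratively via a_{v+i} = u_i mod 19, u_{i+1} = (u_i − a_{v+i})/19:
  u_0 = 3/5;  a_1 = 12;  u_1 = (u_0 − 12)/19 = -3/5
  u_1 = -3/5;  a_2 = 7;  u_2 = (u_1 − 7)/19 = -2/5
Digits: (0, 12, 7).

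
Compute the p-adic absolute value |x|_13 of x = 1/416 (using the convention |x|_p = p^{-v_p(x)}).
|1/416|_13 = 13

Step 1 — compute v_13(x) by factoring powers of 13 out of the numerator and denominator: v_13(1/416) = -1. Step 2 — apply |x|_p = p^{-v_p(x)} = 13^{1} = 13.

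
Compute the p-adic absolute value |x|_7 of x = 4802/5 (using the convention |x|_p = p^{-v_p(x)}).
|4802/5|_7 = 1/2401

Step 1 — compute v_7(x) by factoring powers of 7 out of the numerator and denominator: v_7(4802/5) = 4. Step 2 — apply |x|_p = p^{-v_p(x)} = 7^{-4} = 1/2401.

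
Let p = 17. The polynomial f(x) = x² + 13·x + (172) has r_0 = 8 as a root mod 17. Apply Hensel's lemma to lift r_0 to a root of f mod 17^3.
r_2 = 4411 (mod 4913)

Hensel: r_{i+1} = r_i − f(r_i)·(f′(r_i))^{-1} mod 17^{i+2}, f′(x) = 2x + 13. Iterate:
  r_0 = 8 (mod 17)
  r_1 = 76 (mod 289)
  r_2 = 4411 (mod 4913)
Final: r = 4411 satisfies f(r) ≡ 0 mod 17^3.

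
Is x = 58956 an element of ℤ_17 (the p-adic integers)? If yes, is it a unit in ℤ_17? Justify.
x ∈ ℤ_17 but not a unit; v_17(x) = 3 > 0

ℤ_17 = {x ∈ ℚ_17 : v_17(x) ≥ 0} and ℤ_17^× = {x ∈ ℤ_17 : v_17(x) = 0}. Here v_17(58956) = v_17(num) − v_17(den) = 3; compare against these criteria.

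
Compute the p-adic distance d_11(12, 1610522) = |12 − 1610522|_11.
d_11(12, 1610522) = 1/161051

Step 1 — x − y = 12 − 1610522 = -1610510. Step 2 — v_11(-1610510) = 5 (factor: -1610510 = −(11^5 · 10); the sign does not affect v_p). Step 3 — |x − y|_11 = 11^{-5} = 1/161051.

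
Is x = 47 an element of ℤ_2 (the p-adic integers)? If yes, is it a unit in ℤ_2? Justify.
x ∈ ℤ_2^× (unit); v_2(x) = 0

ℤ_2 = {x ∈ ℚ_2 : v_2(x) ≥ 0} and ℤ_2^× = {x ∈ ℤ_2 : v_2(x) = 0}. Here v_2(47) = v_2(num) − v_2(den) = 0; compare against these criteria.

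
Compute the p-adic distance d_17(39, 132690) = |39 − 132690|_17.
d_17(39, 132690) = 1/4913

Step 1 — x − y = 39 − 132690 = -132651. Step 2 — v_17(-132651) = 3 (factor: -132651 = −(17^3 · 27); the sign does not affect v_p). Step 3 — |x − y|_17 = 17^{-3} = 1/4913.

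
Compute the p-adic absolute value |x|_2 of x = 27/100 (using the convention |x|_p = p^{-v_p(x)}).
|27/100|_2 = 4

Step 1 — compute v_2(x) by factoring powers of 2 out of the numerator and denominator: v_2(27/100) = -2. Step 2 — apply |x|_p = p^{-v_p(x)} = 2^{2} = 4.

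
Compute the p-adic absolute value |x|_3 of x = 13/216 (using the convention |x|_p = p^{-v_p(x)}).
|13/216|_3 = 27

Step 1 — compute v_3(x) by factoring powers of 3 out of the numerator and denominator: v_3(13/216) = -3. Step 2 — apply |x|_p = p^{-v_p(x)} = 3^{3} = 27.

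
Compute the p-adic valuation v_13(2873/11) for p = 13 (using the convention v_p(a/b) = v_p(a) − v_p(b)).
v_13(2873/11) = 2

Factor powers of 13 from the numerator and denominator of the reduced fraction: 2873 = 13^2 · 17 and 11 = 13^0 · 11. Apply v_p(a/b) = v_p(a) − v_p(b): v_13(2873/11) = 2 − 0 = 2.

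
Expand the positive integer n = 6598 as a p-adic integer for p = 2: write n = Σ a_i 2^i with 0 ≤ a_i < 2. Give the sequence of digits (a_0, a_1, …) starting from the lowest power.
(a_0, a_1, …) = (0, 1, 1, 0, 0, 0, 1, 1, 1, 0, 0, 1, 1)

Repeated division by 2 gives the digits low-to-high: 6598 = 1·2^1 + 1·2^2 + 1·2^6 + 1·2^7 + 1·2^8 + 1·2^11 + 1·2^12. Digit sequence: (0, 1, 1, 0, 0, 0, 1, 1, 1, 0, 0, 1, 1).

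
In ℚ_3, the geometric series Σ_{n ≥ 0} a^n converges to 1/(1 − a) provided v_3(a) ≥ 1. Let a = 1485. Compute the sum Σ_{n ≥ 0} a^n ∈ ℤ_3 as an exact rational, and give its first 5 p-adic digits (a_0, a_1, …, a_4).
Σ a^n = 1/(1 − a) = -1/1484;  first 5 digits = (1, 0, 0, 1, 0)

v_3(a) = 3 ≥ 1, so the series converges in ℤ_3 to 1/(1 − a) = 1/(1 − 1485) = -1/1484. Expand this rational in ℤ_3: compute digits iteratively via d_i = x_i mod 3, x_{i+1} = (x_i − d_i)/3. The first 5 digits are (1, 0, 0, 1, 0).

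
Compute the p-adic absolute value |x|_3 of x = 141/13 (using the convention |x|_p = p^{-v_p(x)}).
|141/13|_3 = 1/3

Step 1 — compute v_3(x) by factoring powers of 3 out of the numerator and denominator: v_3(141/13) = 1. Step 2 — apply |x|_p = p^{-v_p(x)} = 3^{-1} = 1/3.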